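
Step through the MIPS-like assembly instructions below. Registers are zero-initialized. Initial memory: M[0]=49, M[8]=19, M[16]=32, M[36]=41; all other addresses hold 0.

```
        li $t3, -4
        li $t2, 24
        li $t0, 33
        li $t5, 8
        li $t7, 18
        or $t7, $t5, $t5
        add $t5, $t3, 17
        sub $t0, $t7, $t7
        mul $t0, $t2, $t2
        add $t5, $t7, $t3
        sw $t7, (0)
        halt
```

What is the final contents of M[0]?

8

$t3=-4
$t2=24
$t0=33
$t5=8
$t7=18
$t7=8|8=8
$t5=(-4)+17=13
$t0=8-8=0
$t0=24*24=576
$t5=8+(-4)=4
sw $t7, (0) → M[0]=8
halt.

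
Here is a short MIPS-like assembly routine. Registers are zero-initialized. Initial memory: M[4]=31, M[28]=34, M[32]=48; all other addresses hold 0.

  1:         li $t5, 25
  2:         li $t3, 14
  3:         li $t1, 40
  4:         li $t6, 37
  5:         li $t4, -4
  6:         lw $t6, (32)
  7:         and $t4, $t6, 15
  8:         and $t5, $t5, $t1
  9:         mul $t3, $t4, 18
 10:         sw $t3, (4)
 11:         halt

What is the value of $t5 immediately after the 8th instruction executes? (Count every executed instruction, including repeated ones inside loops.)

li $t5, 25 → $t5=25
li $t3, 14 → $t3=14
li $t1, 40 → $t1=40
li $t6, 37 → $t6=37
li $t4, -4 → $t4=-4
lw $t6, (32) → $t6=M[32]=48
and $t4, $t6, 15 → $t4=48&15=0
and $t5, $t5, $t1 → $t5=25&40=8
After step 8: $t5 = 8.

8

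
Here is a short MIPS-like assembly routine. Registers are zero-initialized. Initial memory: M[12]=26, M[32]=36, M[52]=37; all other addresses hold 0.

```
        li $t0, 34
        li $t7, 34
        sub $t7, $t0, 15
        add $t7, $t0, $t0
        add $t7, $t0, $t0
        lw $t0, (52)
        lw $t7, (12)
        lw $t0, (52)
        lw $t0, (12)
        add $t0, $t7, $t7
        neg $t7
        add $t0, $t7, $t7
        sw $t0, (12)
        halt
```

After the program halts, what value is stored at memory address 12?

after li $t0, 34: $t0=34
after li $t7, 34: $t7=34
after sub $t7, $t0, 15: $t7=34-15=19
after add $t7, $t0, $t0: $t7=34+34=68
after add $t7, $t0, $t0: $t7=34+34=68
after lw $t0, (52): $t0=M[52]=37
after lw $t7, (12): $t7=M[12]=26
after lw $t0, (52): $t0=M[52]=37
after lw $t0, (12): $t0=M[12]=26
after add $t0, $t7, $t7: $t0=26+26=52
after neg $t7: $t7=-(26)=-26
after add $t0, $t7, $t7: $t0=(-26)+(-26)=-52
sw $t0, (12) → M[12]=-52
halt.

-52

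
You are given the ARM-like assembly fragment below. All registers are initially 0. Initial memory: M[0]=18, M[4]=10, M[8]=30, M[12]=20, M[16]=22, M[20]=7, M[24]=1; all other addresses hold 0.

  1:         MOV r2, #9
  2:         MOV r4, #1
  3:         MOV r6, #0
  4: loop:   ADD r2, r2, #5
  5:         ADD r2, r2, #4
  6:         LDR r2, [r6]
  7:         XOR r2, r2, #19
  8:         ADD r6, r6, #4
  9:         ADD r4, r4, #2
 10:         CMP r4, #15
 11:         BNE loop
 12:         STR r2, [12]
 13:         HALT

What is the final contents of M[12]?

r2=9
r4=1
r6=0
r2=9+5=14
r2=14+4=18
r2=M[0]=18
r2=18^19=1
r6=0+4=4
r4=1+2=3
CMP r4, #15  (cmp 3,15)
BNE loop: taken
r2=1+5=6
r2=6+4=10
r2=M[4]=10
r2=10^19=25
r6=4+4=8
r4=3+2=5
CMP r4, #15  (cmp 5,15)
BNE loop: taken
r2=25+5=30
r2=30+4=34
r2=M[8]=30
r2=30^19=13
r6=8+4=12
r4=5+2=7
CMP r4, #15  (cmp 7,15)
BNE loop: taken
r2=13+5=18
r2=18+4=22
r2=M[12]=20
r2=20^19=7
r6=12+4=16
r4=7+2=9
CMP r4, #15  (cmp 9,15)
BNE loop: taken
r2=7+5=12
r2=12+4=16
r2=M[16]=22
r2=22^19=5
r6=16+4=20
r4=9+2=11
CMP r4, #15  (cmp 11,15)
BNE loop: taken
r2=5+5=10
r2=10+4=14
r2=M[20]=7
r2=7^19=20
r6=20+4=24
r4=11+2=13
CMP r4, #15  (cmp 13,15)
BNE loop: taken
r2=20+5=25
r2=25+4=29
r2=M[24]=1
r2=1^19=18
r6=24+4=28
r4=13+2=15
CMP r4, #15  (cmp 15,15)
BNE loop: not taken
STR r2, [12] → M[12]=18
halt.

18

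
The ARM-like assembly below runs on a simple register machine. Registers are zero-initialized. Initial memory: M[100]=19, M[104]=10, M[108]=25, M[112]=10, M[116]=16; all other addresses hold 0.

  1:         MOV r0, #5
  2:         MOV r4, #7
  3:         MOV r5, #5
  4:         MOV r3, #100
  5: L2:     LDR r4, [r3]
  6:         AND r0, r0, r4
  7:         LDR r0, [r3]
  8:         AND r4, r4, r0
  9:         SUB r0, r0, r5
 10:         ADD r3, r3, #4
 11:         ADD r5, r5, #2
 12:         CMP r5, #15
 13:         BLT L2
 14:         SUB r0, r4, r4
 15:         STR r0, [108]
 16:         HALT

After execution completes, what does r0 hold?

0

r0=5
r4=7
r5=5
r3=100
r4=M[100]=19
r0=5&19=1
r0=M[100]=19
r4=19&19=19
r0=19-5=14
r3=100+4=104
r5=5+2=7
CMP r5, #15  (cmp 7,15)
BLT L2: taken
r4=M[104]=10
r0=14&10=10
r0=M[104]=10
r4=10&10=10
r0=10-7=3
r3=104+4=108
r5=7+2=9
CMP r5, #15  (cmp 9,15)
BLT L2: taken
r4=M[108]=25
r0=3&25=1
r0=M[108]=25
r4=25&25=25
r0=25-9=16
r3=108+4=112
r5=9+2=11
CMP r5, #15  (cmp 11,15)
BLT L2: taken
r4=M[112]=10
r0=16&10=0
r0=M[112]=10
r4=10&10=10
r0=10-11=-1
r3=112+4=116
r5=11+2=13
CMP r5, #15  (cmp 13,15)
BLT L2: taken
r4=M[116]=16
r0=(-1)&16=16
r0=M[116]=16
r4=16&16=16
r0=16-13=3
r3=116+4=120
r5=13+2=15
CMP r5, #15  (cmp 15,15)
BLT L2: not taken
r0=16-16=0
STR r0, [108] → M[108]=0
halt.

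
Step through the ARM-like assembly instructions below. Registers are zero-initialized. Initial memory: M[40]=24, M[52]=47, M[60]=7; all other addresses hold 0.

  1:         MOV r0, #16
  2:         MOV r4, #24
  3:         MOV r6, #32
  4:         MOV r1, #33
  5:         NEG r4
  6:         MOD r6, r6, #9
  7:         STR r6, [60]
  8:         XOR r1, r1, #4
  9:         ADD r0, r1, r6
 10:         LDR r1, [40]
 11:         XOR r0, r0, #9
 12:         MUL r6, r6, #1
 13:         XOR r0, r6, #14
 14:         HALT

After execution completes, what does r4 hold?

-24

after MOV r0, #16: r0=16
after MOV r4, #24: r4=24
after MOV r6, #32: r6=32
after MOV r1, #33: r1=33
after NEG r4: r4=-(24)=-24
after MOD r6, r6, #9: r6=32%9=5
STR r6, [60] → M[60]=5
after XOR r1, r1, #4: r1=33^4=37
after ADD r0, r1, r6: r0=37+5=42
after LDR r1, [40]: r1=M[40]=24
after XOR r0, r0, #9: r0=42^9=35
after MUL r6, r6, #1: r6=5*1=5
after XOR r0, r6, #14: r0=5^14=11
halt.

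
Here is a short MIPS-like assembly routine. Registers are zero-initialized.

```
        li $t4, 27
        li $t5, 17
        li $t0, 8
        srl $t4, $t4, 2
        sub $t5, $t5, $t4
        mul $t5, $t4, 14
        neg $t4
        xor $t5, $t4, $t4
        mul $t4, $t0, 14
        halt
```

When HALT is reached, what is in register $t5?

0

li $t4, 27 → $t4=27
li $t5, 17 → $t5=17
li $t0, 8 → $t0=8
srl $t4, $t4, 2 → $t4=27>>2=6
sub $t5, $t5, $t4 → $t5=17-6=11
mul $t5, $t4, 14 → $t5=6*14=84
neg $t4 → $t4=-(6)=-6
xor $t5, $t4, $t4 → $t5=(-6)^(-6)=0
mul $t4, $t0, 14 → $t4=8*14=112
halt.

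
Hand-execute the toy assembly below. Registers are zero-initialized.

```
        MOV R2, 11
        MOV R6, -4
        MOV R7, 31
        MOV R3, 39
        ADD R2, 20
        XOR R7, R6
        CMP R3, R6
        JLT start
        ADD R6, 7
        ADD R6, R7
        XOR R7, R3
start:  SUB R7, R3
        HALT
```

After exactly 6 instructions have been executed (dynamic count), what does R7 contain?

R2=11
R6=-4
R7=31
R3=39
R2=11+20=31
R7=31^(-4)=-29
After step 6: R7 = -29.

-29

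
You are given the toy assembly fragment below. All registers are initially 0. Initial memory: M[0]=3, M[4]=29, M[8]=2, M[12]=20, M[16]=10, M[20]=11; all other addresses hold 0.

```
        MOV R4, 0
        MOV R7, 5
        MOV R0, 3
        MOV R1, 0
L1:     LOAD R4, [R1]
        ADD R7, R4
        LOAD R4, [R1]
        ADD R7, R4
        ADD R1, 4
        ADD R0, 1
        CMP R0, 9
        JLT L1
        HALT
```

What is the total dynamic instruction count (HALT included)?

53

after MOV R4, 0: R4=0
after MOV R7, 5: R7=5
after MOV R0, 3: R0=3
after MOV R1, 0: R1=0
after LOAD R4, [R1]: R4=M[0]=3
after ADD R7, R4: R7=5+3=8
after LOAD R4, [R1]: R4=M[0]=3
after ADD R7, R4: R7=8+3=11
after ADD R1, 4: R1=0+4=4
after ADD R0, 1: R0=3+1=4
CMP R0, 9  (cmp 4,9)
JLT L1: taken
after LOAD R4, [R1]: R4=M[4]=29
after ADD R7, R4: R7=11+29=40
after LOAD R4, [R1]: R4=M[4]=29
after ADD R7, R4: R7=40+29=69
after ADD R1, 4: R1=4+4=8
after ADD R0, 1: R0=4+1=5
CMP R0, 9  (cmp 5,9)
JLT L1: taken
after LOAD R4, [R1]: R4=M[8]=2
after ADD R7, R4: R7=69+2=71
after LOAD R4, [R1]: R4=M[8]=2
after ADD R7, R4: R7=71+2=73
after ADD R1, 4: R1=8+4=12
after ADD R0, 1: R0=5+1=6
CMP R0, 9  (cmp 6,9)
JLT L1: taken
after LOAD R4, [R1]: R4=M[12]=20
after ADD R7, R4: R7=73+20=93
after LOAD R4, [R1]: R4=M[12]=20
after ADD R7, R4: R7=93+20=113
after ADD R1, 4: R1=12+4=16
after ADD R0, 1: R0=6+1=7
CMP R0, 9  (cmp 7,9)
JLT L1: taken
after LOAD R4, [R1]: R4=M[16]=10
after ADD R7, R4: R7=113+10=123
after LOAD R4, [R1]: R4=M[16]=10
after ADD R7, R4: R7=123+10=133
after ADD R1, 4: R1=16+4=20
after ADD R0, 1: R0=7+1=8
CMP R0, 9  (cmp 8,9)
JLT L1: taken
after LOAD R4, [R1]: R4=M[20]=11
after ADD R7, R4: R7=133+11=144
after LOAD R4, [R1]: R4=M[20]=11
after ADD R7, R4: R7=144+11=155
after ADD R1, 4: R1=20+4=24
after ADD R0, 1: R0=8+1=9
CMP R0, 9  (cmp 9,9)
JLT L1: not taken
halt.
Total executed instructions: 53.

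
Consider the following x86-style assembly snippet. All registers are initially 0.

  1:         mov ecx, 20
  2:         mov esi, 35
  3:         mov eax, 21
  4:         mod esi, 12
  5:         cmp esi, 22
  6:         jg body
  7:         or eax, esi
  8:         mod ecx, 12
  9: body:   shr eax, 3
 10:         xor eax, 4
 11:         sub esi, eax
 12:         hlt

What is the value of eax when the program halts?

7

mov ecx, 20 → ecx=20
mov esi, 35 → esi=35
mov eax, 21 → eax=21
mod esi, 12 → esi=35%12=11
cmp esi, 22  (cmp 11,22)
jg body: not taken
or eax, esi → eax=21|11=31
mod ecx, 12 → ecx=20%12=8
shr eax, 3 → eax=31>>3=3
xor eax, 4 → eax=3^4=7
sub esi, eax → esi=11-7=4
halt.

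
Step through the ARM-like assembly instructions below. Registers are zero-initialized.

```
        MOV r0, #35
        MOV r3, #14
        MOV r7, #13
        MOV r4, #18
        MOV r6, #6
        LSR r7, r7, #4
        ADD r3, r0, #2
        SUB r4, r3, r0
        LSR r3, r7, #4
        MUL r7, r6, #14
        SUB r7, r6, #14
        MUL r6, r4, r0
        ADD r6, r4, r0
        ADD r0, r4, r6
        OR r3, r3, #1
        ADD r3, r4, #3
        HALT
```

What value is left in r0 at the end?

after MOV r0, #35: r0=35
after MOV r3, #14: r3=14
after MOV r7, #13: r7=13
after MOV r4, #18: r4=18
after MOV r6, #6: r6=6
after LSR r7, r7, #4: r7=13>>4=0
after ADD r3, r0, #2: r3=35+2=37
after SUB r4, r3, r0: r4=37-35=2
after LSR r3, r7, #4: r3=0>>4=0
after MUL r7, r6, #14: r7=6*14=84
after SUB r7, r6, #14: r7=6-14=-8
after MUL r6, r4, r0: r6=2*35=70
after ADD r6, r4, r0: r6=2+35=37
after ADD r0, r4, r6: r0=2+37=39
after OR r3, r3, #1: r3=0|1=1
after ADD r3, r4, #3: r3=2+3=5
halt.

39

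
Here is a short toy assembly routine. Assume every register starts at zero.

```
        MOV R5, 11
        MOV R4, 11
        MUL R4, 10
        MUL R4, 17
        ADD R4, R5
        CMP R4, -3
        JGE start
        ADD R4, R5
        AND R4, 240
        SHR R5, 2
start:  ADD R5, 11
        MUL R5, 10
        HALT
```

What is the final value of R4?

1881

R5=11
R4=11
R4=11*10=110
R4=110*17=1870
R4=1870+11=1881
CMP R4, -3  (cmp 1881,-3)
JGE start: taken
R5=11+11=22
R5=22*10=220
halt.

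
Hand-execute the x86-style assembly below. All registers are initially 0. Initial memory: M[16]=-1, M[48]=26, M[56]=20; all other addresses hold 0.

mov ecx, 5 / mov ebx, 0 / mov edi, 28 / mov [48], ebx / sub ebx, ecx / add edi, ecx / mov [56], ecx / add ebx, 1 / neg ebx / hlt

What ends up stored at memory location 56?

after mov ecx, 5: ecx=5
after mov ebx, 0: ebx=0
after mov edi, 28: edi=28
mov [48], ebx → M[48]=0
after sub ebx, ecx: ebx=0-5=-5
after add edi, ecx: edi=28+5=33
mov [56], ecx → M[56]=5
after add ebx, 1: ebx=(-5)+1=-4
after neg ebx: ebx=-(-4)=4
halt.

5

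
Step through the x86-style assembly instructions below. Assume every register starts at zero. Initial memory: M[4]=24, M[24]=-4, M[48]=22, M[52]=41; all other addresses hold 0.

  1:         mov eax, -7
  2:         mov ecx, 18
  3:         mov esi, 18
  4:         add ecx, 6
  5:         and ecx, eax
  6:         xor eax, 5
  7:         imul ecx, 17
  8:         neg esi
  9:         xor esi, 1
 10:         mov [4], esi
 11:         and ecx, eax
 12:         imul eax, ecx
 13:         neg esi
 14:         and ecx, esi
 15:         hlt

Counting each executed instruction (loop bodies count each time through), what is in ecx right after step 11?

after mov eax, -7: eax=-7
after mov ecx, 18: ecx=18
after mov esi, 18: esi=18
after add ecx, 6: ecx=18+6=24
after and ecx, eax: ecx=24&(-7)=24
after xor eax, 5: eax=(-7)^5=-4
after imul ecx, 17: ecx=24*17=408
after neg esi: esi=-(18)=-18
after xor esi, 1: esi=(-18)^1=-17
mov [4], esi → M[4]=-17
after and ecx, eax: ecx=408&(-4)=408
After step 11: ecx = 408.

408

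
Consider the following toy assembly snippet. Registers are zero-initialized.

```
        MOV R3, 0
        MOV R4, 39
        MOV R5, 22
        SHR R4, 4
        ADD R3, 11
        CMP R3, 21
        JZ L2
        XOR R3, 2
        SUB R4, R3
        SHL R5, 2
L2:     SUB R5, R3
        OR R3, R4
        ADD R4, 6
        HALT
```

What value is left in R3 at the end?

after MOV R3, 0: R3=0
after MOV R4, 39: R4=39
after MOV R5, 22: R5=22
after SHR R4, 4: R4=39>>4=2
after ADD R3, 11: R3=0+11=11
CMP R3, 21  (cmp 11,21)
JZ L2: not taken
after XOR R3, 2: R3=11^2=9
after SUB R4, R3: R4=2-9=-7
after SHL R5, 2: R5=22<<2=88
after SUB R5, R3: R5=88-9=79
after OR R3, R4: R3=9|(-7)=-7
after ADD R4, 6: R4=(-7)+6=-1
halt.

-7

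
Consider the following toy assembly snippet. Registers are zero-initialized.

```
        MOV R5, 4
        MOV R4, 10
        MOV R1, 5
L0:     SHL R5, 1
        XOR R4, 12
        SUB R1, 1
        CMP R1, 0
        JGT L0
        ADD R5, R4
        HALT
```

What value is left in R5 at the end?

after MOV R5, 4: R5=4
after MOV R4, 10: R4=10
after MOV R1, 5: R1=5
after SHL R5, 1: R5=4<<1=8
after XOR R4, 12: R4=10^12=6
after SUB R1, 1: R1=5-1=4
CMP R1, 0  (cmp 4,0)
JGT L0: taken
after SHL R5, 1: R5=8<<1=16
after XOR R4, 12: R4=6^12=10
after SUB R1, 1: R1=4-1=3
CMP R1, 0  (cmp 3,0)
JGT L0: taken
after SHL R5, 1: R5=16<<1=32
after XOR R4, 12: R4=10^12=6
after SUB R1, 1: R1=3-1=2
CMP R1, 0  (cmp 2,0)
JGT L0: taken
after SHL R5, 1: R5=32<<1=64
after XOR R4, 12: R4=6^12=10
after SUB R1, 1: R1=2-1=1
CMP R1, 0  (cmp 1,0)
JGT L0: taken
after SHL R5, 1: R5=64<<1=128
after XOR R4, 12: R4=10^12=6
after SUB R1, 1: R1=1-1=0
CMP R1, 0  (cmp 0,0)
JGT L0: not taken
after ADD R5, R4: R5=128+6=134
halt.

134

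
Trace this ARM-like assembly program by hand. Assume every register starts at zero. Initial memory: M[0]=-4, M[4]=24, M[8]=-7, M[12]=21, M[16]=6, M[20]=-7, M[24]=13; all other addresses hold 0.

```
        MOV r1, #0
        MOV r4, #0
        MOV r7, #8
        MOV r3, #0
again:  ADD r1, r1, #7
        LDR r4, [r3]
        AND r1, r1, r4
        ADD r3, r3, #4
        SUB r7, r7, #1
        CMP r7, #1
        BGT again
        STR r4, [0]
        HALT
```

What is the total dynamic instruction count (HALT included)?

r1=0
r4=0
r7=8
r3=0
r1=0+7=7
r4=M[0]=-4
r1=7&(-4)=4
r3=0+4=4
r7=8-1=7
CMP r7, #1  (cmp 7,1)
BGT again: taken
r1=4+7=11
r4=M[4]=24
r1=11&24=8
r3=4+4=8
r7=7-1=6
CMP r7, #1  (cmp 6,1)
BGT again: taken
r1=8+7=15
r4=M[8]=-7
r1=15&(-7)=9
r3=8+4=12
r7=6-1=5
CMP r7, #1  (cmp 5,1)
BGT again: taken
r1=9+7=16
r4=M[12]=21
r1=16&21=16
r3=12+4=16
r7=5-1=4
CMP r7, #1  (cmp 4,1)
BGT again: taken
r1=16+7=23
r4=M[16]=6
r1=23&6=6
r3=16+4=20
r7=4-1=3
CMP r7, #1  (cmp 3,1)
BGT again: taken
r1=6+7=13
r4=M[20]=-7
r1=13&(-7)=9
r3=20+4=24
r7=3-1=2
CMP r7, #1  (cmp 2,1)
BGT again: taken
r1=9+7=16
r4=M[24]=13
r1=16&13=0
r3=24+4=28
r7=2-1=1
CMP r7, #1  (cmp 1,1)
BGT again: not taken
STR r4, [0] → M[0]=13
halt.
Total executed instructions: 55.

55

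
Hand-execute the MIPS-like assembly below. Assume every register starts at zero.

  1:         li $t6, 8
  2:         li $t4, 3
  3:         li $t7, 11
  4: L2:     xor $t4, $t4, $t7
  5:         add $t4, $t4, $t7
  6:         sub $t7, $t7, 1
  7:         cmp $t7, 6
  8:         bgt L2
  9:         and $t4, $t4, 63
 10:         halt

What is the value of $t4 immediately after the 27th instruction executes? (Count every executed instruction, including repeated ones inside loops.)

75

$t6=8
$t4=3
$t7=11
$t4=3^11=8
$t4=8+11=19
$t7=11-1=10
cmp $t7, 6  (cmp 10,6)
bgt L2: taken
$t4=19^10=25
$t4=25+10=35
$t7=10-1=9
cmp $t7, 6  (cmp 9,6)
bgt L2: taken
$t4=35^9=42
$t4=42+9=51
$t7=9-1=8
cmp $t7, 6  (cmp 8,6)
bgt L2: taken
$t4=51^8=59
$t4=59+8=67
$t7=8-1=7
cmp $t7, 6  (cmp 7,6)
bgt L2: taken
$t4=67^7=68
$t4=68+7=75
$t7=7-1=6
cmp $t7, 6  (cmp 6,6)
After step 27: $t4 = 75.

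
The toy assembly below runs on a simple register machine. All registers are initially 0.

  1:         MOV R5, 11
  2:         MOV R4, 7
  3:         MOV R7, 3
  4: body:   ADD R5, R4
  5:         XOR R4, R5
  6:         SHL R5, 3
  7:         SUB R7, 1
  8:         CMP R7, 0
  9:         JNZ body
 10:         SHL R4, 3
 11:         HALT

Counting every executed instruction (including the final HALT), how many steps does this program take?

23

MOV R5, 11 → R5=11
MOV R4, 7 → R4=7
MOV R7, 3 → R7=3
ADD R5, R4 → R5=11+7=18
XOR R4, R5 → R4=7^18=21
SHL R5, 3 → R5=18<<3=144
SUB R7, 1 → R7=3-1=2
CMP R7, 0  (cmp 2,0)
JNZ body: taken
ADD R5, R4 → R5=144+21=165
XOR R4, R5 → R4=21^165=176
SHL R5, 3 → R5=165<<3=1320
SUB R7, 1 → R7=2-1=1
CMP R7, 0  (cmp 1,0)
JNZ body: taken
ADD R5, R4 → R5=1320+176=1496
XOR R4, R5 → R4=176^1496=1384
SHL R5, 3 → R5=1496<<3=11968
SUB R7, 1 → R7=1-1=0
CMP R7, 0  (cmp 0,0)
JNZ body: not taken
SHL R4, 3 → R4=1384<<3=11072
halt.
Total executed instructions: 23.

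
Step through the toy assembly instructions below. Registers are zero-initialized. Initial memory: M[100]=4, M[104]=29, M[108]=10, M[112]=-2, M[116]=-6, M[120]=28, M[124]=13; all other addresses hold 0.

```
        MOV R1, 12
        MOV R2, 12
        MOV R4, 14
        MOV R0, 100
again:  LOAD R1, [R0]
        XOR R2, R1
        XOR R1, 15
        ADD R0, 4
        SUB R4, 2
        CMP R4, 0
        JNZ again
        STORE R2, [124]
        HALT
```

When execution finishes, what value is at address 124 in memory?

R1=12
R2=12
R4=14
R0=100
R1=M[100]=4
R2=12^4=8
R1=4^15=11
R0=100+4=104
R4=14-2=12
CMP R4, 0  (cmp 12,0)
JNZ again: taken
R1=M[104]=29
R2=8^29=21
R1=29^15=18
R0=104+4=108
R4=12-2=10
CMP R4, 0  (cmp 10,0)
JNZ again: taken
R1=M[108]=10
R2=21^10=31
R1=10^15=5
R0=108+4=112
R4=10-2=8
CMP R4, 0  (cmp 8,0)
JNZ again: taken
R1=M[112]=-2
R2=31^(-2)=-31
R1=(-2)^15=-15
R0=112+4=116
R4=8-2=6
CMP R4, 0  (cmp 6,0)
JNZ again: taken
R1=M[116]=-6
R2=(-31)^(-6)=27
R1=(-6)^15=-11
R0=116+4=120
R4=6-2=4
CMP R4, 0  (cmp 4,0)
JNZ again: taken
R1=M[120]=28
R2=27^28=7
R1=28^15=19
R0=120+4=124
R4=4-2=2
CMP R4, 0  (cmp 2,0)
JNZ again: taken
R1=M[124]=13
R2=7^13=10
R1=13^15=2
R0=124+4=128
R4=2-2=0
CMP R4, 0  (cmp 0,0)
JNZ again: not taken
STORE R2, [124] → M[124]=10
halt.

10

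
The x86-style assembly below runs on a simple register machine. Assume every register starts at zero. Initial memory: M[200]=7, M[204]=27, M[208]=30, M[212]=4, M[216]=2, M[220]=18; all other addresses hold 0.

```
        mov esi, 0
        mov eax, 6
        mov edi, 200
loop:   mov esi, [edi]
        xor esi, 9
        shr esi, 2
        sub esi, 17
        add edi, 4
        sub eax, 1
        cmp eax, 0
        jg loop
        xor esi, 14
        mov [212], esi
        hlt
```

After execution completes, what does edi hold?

224

mov esi, 0 → esi=0
mov eax, 6 → eax=6
mov edi, 200 → edi=200
mov esi, [edi] → esi=M[200]=7
xor esi, 9 → esi=7^9=14
shr esi, 2 → esi=14>>2=3
sub esi, 17 → esi=3-17=-14
add edi, 4 → edi=200+4=204
sub eax, 1 → eax=6-1=5
cmp eax, 0  (cmp 5,0)
jg loop: taken
mov esi, [edi] → esi=M[204]=27
xor esi, 9 → esi=27^9=18
shr esi, 2 → esi=18>>2=4
sub esi, 17 → esi=4-17=-13
add edi, 4 → edi=204+4=208
sub eax, 1 → eax=5-1=4
cmp eax, 0  (cmp 4,0)
jg loop: taken
mov esi, [edi] → esi=M[208]=30
xor esi, 9 → esi=30^9=23
shr esi, 2 → esi=23>>2=5
sub esi, 17 → esi=5-17=-12
add edi, 4 → edi=208+4=212
sub eax, 1 → eax=4-1=3
cmp eax, 0  (cmp 3,0)
jg loop: taken
mov esi, [edi] → esi=M[212]=4
xor esi, 9 → esi=4^9=13
shr esi, 2 → esi=13>>2=3
sub esi, 17 → esi=3-17=-14
add edi, 4 → edi=212+4=216
sub eax, 1 → eax=3-1=2
cmp eax, 0  (cmp 2,0)
jg loop: taken
mov esi, [edi] → esi=M[216]=2
xor esi, 9 → esi=2^9=11
shr esi, 2 → esi=11>>2=2
sub esi, 17 → esi=2-17=-15
add edi, 4 → edi=216+4=220
sub eax, 1 → eax=2-1=1
cmp eax, 0  (cmp 1,0)
jg loop: taken
mov esi, [edi] → esi=M[220]=18
xor esi, 9 → esi=18^9=27
shr esi, 2 → esi=27>>2=6
sub esi, 17 → esi=6-17=-11
add edi, 4 → edi=220+4=224
sub eax, 1 → eax=1-1=0
cmp eax, 0  (cmp 0,0)
jg loop: not taken
xor esi, 14 → esi=(-11)^14=-5
mov [212], esi → M[212]=-5
halt.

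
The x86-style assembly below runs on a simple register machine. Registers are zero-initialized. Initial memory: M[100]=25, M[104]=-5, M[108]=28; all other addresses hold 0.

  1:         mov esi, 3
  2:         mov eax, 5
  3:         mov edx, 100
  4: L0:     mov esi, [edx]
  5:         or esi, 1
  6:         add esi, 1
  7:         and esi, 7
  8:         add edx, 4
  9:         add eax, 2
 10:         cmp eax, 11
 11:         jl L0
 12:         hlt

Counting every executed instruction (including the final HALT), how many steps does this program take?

mov esi, 3 → esi=3
mov eax, 5 → eax=5
mov edx, 100 → edx=100
mov esi, [edx] → esi=M[100]=25
or esi, 1 → esi=25|1=25
add esi, 1 → esi=25+1=26
and esi, 7 → esi=26&7=2
add edx, 4 → edx=100+4=104
add eax, 2 → eax=5+2=7
cmp eax, 11  (cmp 7,11)
jl L0: taken
mov esi, [edx] → esi=M[104]=-5
or esi, 1 → esi=(-5)|1=-5
add esi, 1 → esi=(-5)+1=-4
and esi, 7 → esi=(-4)&7=4
add edx, 4 → edx=104+4=108
add eax, 2 → eax=7+2=9
cmp eax, 11  (cmp 9,11)
jl L0: taken
mov esi, [edx] → esi=M[108]=28
or esi, 1 → esi=28|1=29
add esi, 1 → esi=29+1=30
and esi, 7 → esi=30&7=6
add edx, 4 → edx=108+4=112
add eax, 2 → eax=9+2=11
cmp eax, 11  (cmp 11,11)
jl L0: not taken
halt.
Total executed instructions: 28.

28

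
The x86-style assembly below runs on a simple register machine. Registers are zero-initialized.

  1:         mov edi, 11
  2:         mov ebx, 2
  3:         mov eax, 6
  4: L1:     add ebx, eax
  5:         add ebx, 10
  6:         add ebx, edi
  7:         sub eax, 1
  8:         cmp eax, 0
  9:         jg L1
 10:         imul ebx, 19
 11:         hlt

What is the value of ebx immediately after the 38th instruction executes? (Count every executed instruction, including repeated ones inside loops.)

149

edi=11
ebx=2
eax=6
ebx=2+6=8
ebx=8+10=18
ebx=18+11=29
eax=6-1=5
cmp eax, 0  (cmp 5,0)
jg L1: taken
ebx=29+5=34
ebx=34+10=44
ebx=44+11=55
eax=5-1=4
cmp eax, 0  (cmp 4,0)
jg L1: taken
ebx=55+4=59
ebx=59+10=69
ebx=69+11=80
eax=4-1=3
cmp eax, 0  (cmp 3,0)
jg L1: taken
ebx=80+3=83
ebx=83+10=93
ebx=93+11=104
eax=3-1=2
cmp eax, 0  (cmp 2,0)
jg L1: taken
ebx=104+2=106
ebx=106+10=116
ebx=116+11=127
eax=2-1=1
cmp eax, 0  (cmp 1,0)
jg L1: taken
ebx=127+1=128
ebx=128+10=138
ebx=138+11=149
eax=1-1=0
cmp eax, 0  (cmp 0,0)
After step 38: ebx = 149.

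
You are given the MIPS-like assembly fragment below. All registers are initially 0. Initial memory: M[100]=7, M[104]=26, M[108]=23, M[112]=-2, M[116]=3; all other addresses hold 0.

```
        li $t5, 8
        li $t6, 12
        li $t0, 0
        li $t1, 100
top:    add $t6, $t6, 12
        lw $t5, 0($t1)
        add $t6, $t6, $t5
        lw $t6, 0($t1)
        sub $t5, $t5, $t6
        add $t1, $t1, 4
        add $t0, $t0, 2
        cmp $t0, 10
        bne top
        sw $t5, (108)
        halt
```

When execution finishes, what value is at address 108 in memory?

0

$t5=8
$t6=12
$t0=0
$t1=100
$t6=12+12=24
$t5=M[100]=7
$t6=24+7=31
$t6=M[100]=7
$t5=7-7=0
$t1=100+4=104
$t0=0+2=2
cmp $t0, 10  (cmp 2,10)
bne top: taken
$t6=7+12=19
$t5=M[104]=26
$t6=19+26=45
$t6=M[104]=26
$t5=26-26=0
$t1=104+4=108
$t0=2+2=4
cmp $t0, 10  (cmp 4,10)
bne top: taken
$t6=26+12=38
$t5=M[108]=23
$t6=38+23=61
$t6=M[108]=23
$t5=23-23=0
$t1=108+4=112
$t0=4+2=6
cmp $t0, 10  (cmp 6,10)
bne top: taken
$t6=23+12=35
$t5=M[112]=-2
$t6=35+(-2)=33
$t6=M[112]=-2
$t5=(-2)-(-2)=0
$t1=112+4=116
$t0=6+2=8
cmp $t0, 10  (cmp 8,10)
bne top: taken
$t6=(-2)+12=10
$t5=M[116]=3
$t6=10+3=13
$t6=M[116]=3
$t5=3-3=0
$t1=116+4=120
$t0=8+2=10
cmp $t0, 10  (cmp 10,10)
bne top: not taken
sw $t5, (108) → M[108]=0
halt.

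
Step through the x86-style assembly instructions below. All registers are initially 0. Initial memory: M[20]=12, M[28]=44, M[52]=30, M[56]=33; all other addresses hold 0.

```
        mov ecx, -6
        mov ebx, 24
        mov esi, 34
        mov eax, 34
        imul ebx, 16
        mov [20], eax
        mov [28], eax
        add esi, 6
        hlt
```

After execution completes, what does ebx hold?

mov ecx, -6 → ecx=-6
mov ebx, 24 → ebx=24
mov esi, 34 → esi=34
mov eax, 34 → eax=34
imul ebx, 16 → ebx=24*16=384
mov [20], eax → M[20]=34
mov [28], eax → M[28]=34
add esi, 6 → esi=34+6=40
halt.

384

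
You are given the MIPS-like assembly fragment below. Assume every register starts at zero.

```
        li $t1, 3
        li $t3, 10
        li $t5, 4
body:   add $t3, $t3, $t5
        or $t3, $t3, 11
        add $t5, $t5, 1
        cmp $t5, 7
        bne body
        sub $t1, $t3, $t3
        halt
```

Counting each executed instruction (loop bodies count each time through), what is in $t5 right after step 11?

6

$t1=3
$t3=10
$t5=4
$t3=10+4=14
$t3=14|11=15
$t5=4+1=5
cmp $t5, 7  (cmp 5,7)
bne body: taken
$t3=15+5=20
$t3=20|11=31
$t5=5+1=6
After step 11: $t5 = 6.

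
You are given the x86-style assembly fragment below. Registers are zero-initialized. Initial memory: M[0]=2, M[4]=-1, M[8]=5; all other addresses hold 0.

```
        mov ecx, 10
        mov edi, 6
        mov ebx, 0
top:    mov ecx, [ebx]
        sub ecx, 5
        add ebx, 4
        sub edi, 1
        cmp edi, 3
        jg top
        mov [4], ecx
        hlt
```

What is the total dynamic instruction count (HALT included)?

ecx=10
edi=6
ebx=0
ecx=M[0]=2
ecx=2-5=-3
ebx=0+4=4
edi=6-1=5
cmp edi, 3  (cmp 5,3)
jg top: taken
ecx=M[4]=-1
ecx=(-1)-5=-6
ebx=4+4=8
edi=5-1=4
cmp edi, 3  (cmp 4,3)
jg top: taken
ecx=M[8]=5
ecx=5-5=0
ebx=8+4=12
edi=4-1=3
cmp edi, 3  (cmp 3,3)
jg top: not taken
mov [4], ecx → M[4]=0
halt.
Total executed instructions: 23.

23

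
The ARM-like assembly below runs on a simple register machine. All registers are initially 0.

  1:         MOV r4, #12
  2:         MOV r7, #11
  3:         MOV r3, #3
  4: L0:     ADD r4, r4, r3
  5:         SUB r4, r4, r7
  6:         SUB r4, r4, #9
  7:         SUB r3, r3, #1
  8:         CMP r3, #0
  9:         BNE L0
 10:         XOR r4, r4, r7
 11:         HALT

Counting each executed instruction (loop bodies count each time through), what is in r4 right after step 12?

after MOV r4, #12: r4=12
after MOV r7, #11: r7=11
after MOV r3, #3: r3=3
after ADD r4, r4, r3: r4=12+3=15
after SUB r4, r4, r7: r4=15-11=4
after SUB r4, r4, #9: r4=4-9=-5
after SUB r3, r3, #1: r3=3-1=2
CMP r3, #0  (cmp 2,0)
BNE L0: taken
after ADD r4, r4, r3: r4=(-5)+2=-3
after SUB r4, r4, r7: r4=(-3)-11=-14
after SUB r4, r4, #9: r4=(-14)-9=-23
After step 12: r4 = -23.

-23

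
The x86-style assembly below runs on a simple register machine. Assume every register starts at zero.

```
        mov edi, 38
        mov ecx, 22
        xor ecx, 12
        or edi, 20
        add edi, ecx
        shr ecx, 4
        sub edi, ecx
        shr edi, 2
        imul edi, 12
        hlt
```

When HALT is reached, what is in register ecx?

mov edi, 38 → edi=38
mov ecx, 22 → ecx=22
xor ecx, 12 → ecx=22^12=26
or edi, 20 → edi=38|20=54
add edi, ecx → edi=54+26=80
shr ecx, 4 → ecx=26>>4=1
sub edi, ecx → edi=80-1=79
shr edi, 2 → edi=79>>2=19
imul edi, 12 → edi=19*12=228
halt.

1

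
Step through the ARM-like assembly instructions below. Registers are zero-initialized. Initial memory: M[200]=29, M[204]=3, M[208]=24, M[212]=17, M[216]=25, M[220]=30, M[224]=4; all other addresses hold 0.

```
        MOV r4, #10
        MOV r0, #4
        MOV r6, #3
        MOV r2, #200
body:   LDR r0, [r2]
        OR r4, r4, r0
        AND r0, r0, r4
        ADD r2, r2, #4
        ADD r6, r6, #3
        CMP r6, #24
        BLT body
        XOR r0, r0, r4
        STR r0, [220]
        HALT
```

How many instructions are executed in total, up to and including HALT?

after MOV r4, #10: r4=10
after MOV r0, #4: r0=4
after MOV r6, #3: r6=3
after MOV r2, #200: r2=200
after LDR r0, [r2]: r0=M[200]=29
after OR r4, r4, r0: r4=10|29=31
after AND r0, r0, r4: r0=29&31=29
after ADD r2, r2, #4: r2=200+4=204
after ADD r6, r6, #3: r6=3+3=6
CMP r6, #24  (cmp 6,24)
BLT body: taken
after LDR r0, [r2]: r0=M[204]=3
after OR r4, r4, r0: r4=31|3=31
after AND r0, r0, r4: r0=3&31=3
after ADD r2, r2, #4: r2=204+4=208
after ADD r6, r6, #3: r6=6+3=9
CMP r6, #24  (cmp 9,24)
BLT body: taken
after LDR r0, [r2]: r0=M[208]=24
after OR r4, r4, r0: r4=31|24=31
after AND r0, r0, r4: r0=24&31=24
after ADD r2, r2, #4: r2=208+4=212
after ADD r6, r6, #3: r6=9+3=12
CMP r6, #24  (cmp 12,24)
BLT body: taken
after LDR r0, [r2]: r0=M[212]=17
after OR r4, r4, r0: r4=31|17=31
after AND r0, r0, r4: r0=17&31=17
after ADD r2, r2, #4: r2=212+4=216
after ADD r6, r6, #3: r6=12+3=15
CMP r6, #24  (cmp 15,24)
BLT body: taken
after LDR r0, [r2]: r0=M[216]=25
after OR r4, r4, r0: r4=31|25=31
after AND r0, r0, r4: r0=25&31=25
after ADD r2, r2, #4: r2=216+4=220
after ADD r6, r6, #3: r6=15+3=18
CMP r6, #24  (cmp 18,24)
BLT body: taken
after LDR r0, [r2]: r0=M[220]=30
after OR r4, r4, r0: r4=31|30=31
after AND r0, r0, r4: r0=30&31=30
after ADD r2, r2, #4: r2=220+4=224
after ADD r6, r6, #3: r6=18+3=21
CMP r6, #24  (cmp 21,24)
BLT body: taken
after LDR r0, [r2]: r0=M[224]=4
after OR r4, r4, r0: r4=31|4=31
after AND r0, r0, r4: r0=4&31=4
after ADD r2, r2, #4: r2=224+4=228
after ADD r6, r6, #3: r6=21+3=24
CMP r6, #24  (cmp 24,24)
BLT body: not taken
after XOR r0, r0, r4: r0=4^31=27
STR r0, [220] → M[220]=27
halt.
Total executed instructions: 56.

56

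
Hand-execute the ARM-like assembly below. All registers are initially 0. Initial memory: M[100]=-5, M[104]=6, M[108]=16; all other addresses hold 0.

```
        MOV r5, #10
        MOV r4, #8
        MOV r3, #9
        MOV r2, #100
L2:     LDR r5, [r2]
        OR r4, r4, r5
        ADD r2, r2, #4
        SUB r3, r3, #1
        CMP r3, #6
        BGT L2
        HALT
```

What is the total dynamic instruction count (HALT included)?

after MOV r5, #10: r5=10
after MOV r4, #8: r4=8
after MOV r3, #9: r3=9
after MOV r2, #100: r2=100
after LDR r5, [r2]: r5=M[100]=-5
after OR r4, r4, r5: r4=8|(-5)=-5
after ADD r2, r2, #4: r2=100+4=104
after SUB r3, r3, #1: r3=9-1=8
CMP r3, #6  (cmp 8,6)
BGT L2: taken
after LDR r5, [r2]: r5=M[104]=6
after OR r4, r4, r5: r4=(-5)|6=-1
after ADD r2, r2, #4: r2=104+4=108
after SUB r3, r3, #1: r3=8-1=7
CMP r3, #6  (cmp 7,6)
BGT L2: taken
after LDR r5, [r2]: r5=M[108]=16
after OR r4, r4, r5: r4=(-1)|16=-1
after ADD r2, r2, #4: r2=108+4=112
after SUB r3, r3, #1: r3=7-1=6
CMP r3, #6  (cmp 6,6)
BGT L2: not taken
halt.
Total executed instructions: 23.

23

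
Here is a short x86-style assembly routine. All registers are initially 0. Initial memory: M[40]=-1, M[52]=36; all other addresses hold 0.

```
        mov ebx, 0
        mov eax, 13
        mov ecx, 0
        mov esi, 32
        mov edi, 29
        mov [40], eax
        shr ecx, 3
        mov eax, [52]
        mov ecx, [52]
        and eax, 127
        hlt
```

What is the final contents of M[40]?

ebx=0
eax=13
ecx=0
esi=32
edi=29
mov [40], eax → M[40]=13
ecx=0>>3=0
eax=M[52]=36
ecx=M[52]=36
eax=36&127=36
halt.

13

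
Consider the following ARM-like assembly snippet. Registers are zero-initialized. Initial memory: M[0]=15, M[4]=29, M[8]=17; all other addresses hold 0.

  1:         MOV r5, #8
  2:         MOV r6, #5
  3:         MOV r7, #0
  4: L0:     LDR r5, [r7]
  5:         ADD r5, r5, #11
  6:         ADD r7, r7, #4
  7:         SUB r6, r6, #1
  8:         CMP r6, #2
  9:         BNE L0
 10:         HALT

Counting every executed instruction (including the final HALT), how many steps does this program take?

r5=8
r6=5
r7=0
r5=M[0]=15
r5=15+11=26
r7=0+4=4
r6=5-1=4
CMP r6, #2  (cmp 4,2)
BNE L0: taken
r5=M[4]=29
r5=29+11=40
r7=4+4=8
r6=4-1=3
CMP r6, #2  (cmp 3,2)
BNE L0: taken
r5=M[8]=17
r5=17+11=28
r7=8+4=12
r6=3-1=2
CMP r6, #2  (cmp 2,2)
BNE L0: not taken
halt.
Total executed instructions: 22.

22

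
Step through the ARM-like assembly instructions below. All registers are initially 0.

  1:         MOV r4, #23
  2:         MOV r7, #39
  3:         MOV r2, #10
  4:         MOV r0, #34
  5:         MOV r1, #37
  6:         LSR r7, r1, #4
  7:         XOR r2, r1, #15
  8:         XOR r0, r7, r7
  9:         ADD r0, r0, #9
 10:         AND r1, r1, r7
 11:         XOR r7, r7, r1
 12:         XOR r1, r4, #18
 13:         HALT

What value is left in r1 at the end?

5

MOV r4, #23 → r4=23
MOV r7, #39 → r7=39
MOV r2, #10 → r2=10
MOV r0, #34 → r0=34
MOV r1, #37 → r1=37
LSR r7, r1, #4 → r7=37>>4=2
XOR r2, r1, #15 → r2=37^15=42
XOR r0, r7, r7 → r0=2^2=0
ADD r0, r0, #9 → r0=0+9=9
AND r1, r1, r7 → r1=37&2=0
XOR r7, r7, r1 → r7=2^0=2
XOR r1, r4, #18 → r1=23^18=5
halt.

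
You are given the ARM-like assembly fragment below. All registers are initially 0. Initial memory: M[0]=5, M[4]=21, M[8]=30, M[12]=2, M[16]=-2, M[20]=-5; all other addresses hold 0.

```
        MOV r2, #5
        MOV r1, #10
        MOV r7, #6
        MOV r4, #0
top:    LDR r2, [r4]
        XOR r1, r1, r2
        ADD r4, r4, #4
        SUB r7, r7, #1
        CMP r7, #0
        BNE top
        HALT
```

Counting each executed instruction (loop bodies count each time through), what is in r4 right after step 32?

after MOV r2, #5: r2=5
after MOV r1, #10: r1=10
after MOV r7, #6: r7=6
after MOV r4, #0: r4=0
after LDR r2, [r4]: r2=M[0]=5
after XOR r1, r1, r2: r1=10^5=15
after ADD r4, r4, #4: r4=0+4=4
after SUB r7, r7, #1: r7=6-1=5
CMP r7, #0  (cmp 5,0)
BNE top: taken
after LDR r2, [r4]: r2=M[4]=21
after XOR r1, r1, r2: r1=15^21=26
after ADD r4, r4, #4: r4=4+4=8
after SUB r7, r7, #1: r7=5-1=4
CMP r7, #0  (cmp 4,0)
BNE top: taken
after LDR r2, [r4]: r2=M[8]=30
after XOR r1, r1, r2: r1=26^30=4
after ADD r4, r4, #4: r4=8+4=12
after SUB r7, r7, #1: r7=4-1=3
CMP r7, #0  (cmp 3,0)
BNE top: taken
after LDR r2, [r4]: r2=M[12]=2
after XOR r1, r1, r2: r1=4^2=6
after ADD r4, r4, #4: r4=12+4=16
after SUB r7, r7, #1: r7=3-1=2
CMP r7, #0  (cmp 2,0)
BNE top: taken
after LDR r2, [r4]: r2=M[16]=-2
after XOR r1, r1, r2: r1=6^(-2)=-8
after ADD r4, r4, #4: r4=16+4=20
after SUB r7, r7, #1: r7=2-1=1
After step 32: r4 = 20.

20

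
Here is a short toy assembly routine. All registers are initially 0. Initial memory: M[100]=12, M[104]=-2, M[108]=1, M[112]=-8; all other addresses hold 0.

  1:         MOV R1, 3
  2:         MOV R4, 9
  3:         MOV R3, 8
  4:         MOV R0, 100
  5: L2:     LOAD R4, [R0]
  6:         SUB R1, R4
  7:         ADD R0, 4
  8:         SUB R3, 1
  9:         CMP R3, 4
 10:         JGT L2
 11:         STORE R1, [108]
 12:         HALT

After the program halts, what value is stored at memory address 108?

0

MOV R1, 3 → R1=3
MOV R4, 9 → R4=9
MOV R3, 8 → R3=8
MOV R0, 100 → R0=100
LOAD R4, [R0] → R4=M[100]=12
SUB R1, R4 → R1=3-12=-9
ADD R0, 4 → R0=100+4=104
SUB R3, 1 → R3=8-1=7
CMP R3, 4  (cmp 7,4)
JGT L2: taken
LOAD R4, [R0] → R4=M[104]=-2
SUB R1, R4 → R1=(-9)-(-2)=-7
ADD R0, 4 → R0=104+4=108
SUB R3, 1 → R3=7-1=6
CMP R3, 4  (cmp 6,4)
JGT L2: taken
LOAD R4, [R0] → R4=M[108]=1
SUB R1, R4 → R1=(-7)-1=-8
ADD R0, 4 → R0=108+4=112
SUB R3, 1 → R3=6-1=5
CMP R3, 4  (cmp 5,4)
JGT L2: taken
LOAD R4, [R0] → R4=M[112]=-8
SUB R1, R4 → R1=(-8)-(-8)=0
ADD R0, 4 → R0=112+4=116
SUB R3, 1 → R3=5-1=4
CMP R3, 4  (cmp 4,4)
JGT L2: not taken
STORE R1, [108] → M[108]=0
halt.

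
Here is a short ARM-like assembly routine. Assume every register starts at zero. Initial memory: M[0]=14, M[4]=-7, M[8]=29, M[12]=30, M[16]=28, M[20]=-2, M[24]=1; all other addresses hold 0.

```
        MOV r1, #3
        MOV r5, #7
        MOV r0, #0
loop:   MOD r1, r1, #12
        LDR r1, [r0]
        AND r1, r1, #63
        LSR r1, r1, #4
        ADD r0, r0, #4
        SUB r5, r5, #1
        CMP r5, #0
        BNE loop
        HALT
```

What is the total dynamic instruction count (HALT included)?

r1=3
r5=7
r0=0
r1=3%12=3
r1=M[0]=14
r1=14&63=14
r1=14>>4=0
r0=0+4=4
r5=7-1=6
CMP r5, #0  (cmp 6,0)
BNE loop: taken
r1=0%12=0
r1=M[4]=-7
r1=(-7)&63=57
r1=57>>4=3
r0=4+4=8
r5=6-1=5
CMP r5, #0  (cmp 5,0)
BNE loop: taken
r1=3%12=3
r1=M[8]=29
r1=29&63=29
r1=29>>4=1
r0=8+4=12
r5=5-1=4
CMP r5, #0  (cmp 4,0)
BNE loop: taken
r1=1%12=1
r1=M[12]=30
r1=30&63=30
r1=30>>4=1
r0=12+4=16
r5=4-1=3
CMP r5, #0  (cmp 3,0)
BNE loop: taken
r1=1%12=1
r1=M[16]=28
r1=28&63=28
r1=28>>4=1
r0=16+4=20
r5=3-1=2
CMP r5, #0  (cmp 2,0)
BNE loop: taken
r1=1%12=1
r1=M[20]=-2
r1=(-2)&63=62
r1=62>>4=3
r0=20+4=24
r5=2-1=1
CMP r5, #0  (cmp 1,0)
BNE loop: taken
r1=3%12=3
r1=M[24]=1
r1=1&63=1
r1=1>>4=0
r0=24+4=28
r5=1-1=0
CMP r5, #0  (cmp 0,0)
BNE loop: not taken
halt.
Total executed instructions: 60.

60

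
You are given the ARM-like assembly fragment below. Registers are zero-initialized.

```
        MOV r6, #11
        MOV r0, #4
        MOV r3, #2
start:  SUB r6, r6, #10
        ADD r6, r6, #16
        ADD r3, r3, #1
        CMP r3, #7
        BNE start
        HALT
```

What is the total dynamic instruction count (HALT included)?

29

MOV r6, #11 → r6=11
MOV r0, #4 → r0=4
MOV r3, #2 → r3=2
SUB r6, r6, #10 → r6=11-10=1
ADD r6, r6, #16 → r6=1+16=17
ADD r3, r3, #1 → r3=2+1=3
CMP r3, #7  (cmp 3,7)
BNE start: taken
SUB r6, r6, #10 → r6=17-10=7
ADD r6, r6, #16 → r6=7+16=23
ADD r3, r3, #1 → r3=3+1=4
CMP r3, #7  (cmp 4,7)
BNE start: taken
SUB r6, r6, #10 → r6=23-10=13
ADD r6, r6, #16 → r6=13+16=29
ADD r3, r3, #1 → r3=4+1=5
CMP r3, #7  (cmp 5,7)
BNE start: taken
SUB r6, r6, #10 → r6=29-10=19
ADD r6, r6, #16 → r6=19+16=35
ADD r3, r3, #1 → r3=5+1=6
CMP r3, #7  (cmp 6,7)
BNE start: taken
SUB r6, r6, #10 → r6=35-10=25
ADD r6, r6, #16 → r6=25+16=41
ADD r3, r3, #1 → r3=6+1=7
CMP r3, #7  (cmp 7,7)
BNE start: not taken
halt.
Total executed instructions: 29.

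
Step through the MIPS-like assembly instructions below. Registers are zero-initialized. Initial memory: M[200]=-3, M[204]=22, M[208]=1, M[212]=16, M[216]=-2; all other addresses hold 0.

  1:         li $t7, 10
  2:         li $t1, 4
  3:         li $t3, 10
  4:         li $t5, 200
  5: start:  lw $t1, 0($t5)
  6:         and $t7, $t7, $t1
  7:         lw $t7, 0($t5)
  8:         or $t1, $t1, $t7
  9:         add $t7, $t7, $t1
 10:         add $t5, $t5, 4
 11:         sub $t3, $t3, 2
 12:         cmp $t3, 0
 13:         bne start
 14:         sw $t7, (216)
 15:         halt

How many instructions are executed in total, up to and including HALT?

51

$t7=10
$t1=4
$t3=10
$t5=200
$t1=M[200]=-3
$t7=10&(-3)=8
$t7=M[200]=-3
$t1=(-3)|(-3)=-3
$t7=(-3)+(-3)=-6
$t5=200+4=204
$t3=10-2=8
cmp $t3, 0  (cmp 8,0)
bne start: taken
$t1=M[204]=22
$t7=(-6)&22=18
$t7=M[204]=22
$t1=22|22=22
$t7=22+22=44
$t5=204+4=208
$t3=8-2=6
cmp $t3, 0  (cmp 6,0)
bne start: taken
$t1=M[208]=1
$t7=44&1=0
$t7=M[208]=1
$t1=1|1=1
$t7=1+1=2
$t5=208+4=212
$t3=6-2=4
cmp $t3, 0  (cmp 4,0)
bne start: taken
$t1=M[212]=16
$t7=2&16=0
$t7=M[212]=16
$t1=16|16=16
$t7=16+16=32
$t5=212+4=216
$t3=4-2=2
cmp $t3, 0  (cmp 2,0)
bne start: taken
$t1=M[216]=-2
$t7=32&(-2)=32
$t7=M[216]=-2
$t1=(-2)|(-2)=-2
$t7=(-2)+(-2)=-4
$t5=216+4=220
$t3=2-2=0
cmp $t3, 0  (cmp 0,0)
bne start: not taken
sw $t7, (216) → M[216]=-4
halt.
Total executed instructions: 51.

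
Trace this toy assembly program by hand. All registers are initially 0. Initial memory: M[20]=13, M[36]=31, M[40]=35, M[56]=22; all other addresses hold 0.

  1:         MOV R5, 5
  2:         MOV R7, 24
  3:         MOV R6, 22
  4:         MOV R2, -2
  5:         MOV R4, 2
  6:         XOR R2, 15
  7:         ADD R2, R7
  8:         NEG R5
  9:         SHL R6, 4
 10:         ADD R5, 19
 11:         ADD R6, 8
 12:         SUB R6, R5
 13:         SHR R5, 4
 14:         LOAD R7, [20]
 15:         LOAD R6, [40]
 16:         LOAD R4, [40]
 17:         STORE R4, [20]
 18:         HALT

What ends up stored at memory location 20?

35

R5=5
R7=24
R6=22
R2=-2
R4=2
R2=(-2)^15=-15
R2=(-15)+24=9
R5=-(5)=-5
R6=22<<4=352
R5=(-5)+19=14
R6=352+8=360
R6=360-14=346
R5=14>>4=0
R7=M[20]=13
R6=M[40]=35
R4=M[40]=35
STORE R4, [20] → M[20]=35
halt.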